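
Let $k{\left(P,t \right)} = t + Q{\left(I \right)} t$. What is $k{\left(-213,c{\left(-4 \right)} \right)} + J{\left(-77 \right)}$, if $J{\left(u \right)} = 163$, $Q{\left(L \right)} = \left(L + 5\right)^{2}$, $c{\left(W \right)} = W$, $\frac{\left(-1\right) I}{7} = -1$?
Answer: $-417$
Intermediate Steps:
$I = 7$ ($I = \left(-7\right) \left(-1\right) = 7$)
$Q{\left(L \right)} = \left(5 + L\right)^{2}$
$k{\left(P,t \right)} = 145 t$ ($k{\left(P,t \right)} = t + \left(5 + 7\right)^{2} t = t + 12^{2} t = t + 144 t = 145 t$)
$k{\left(-213,c{\left(-4 \right)} \right)} + J{\left(-77 \right)} = 145 \left(-4\right) + 163 = -580 + 163 = -417$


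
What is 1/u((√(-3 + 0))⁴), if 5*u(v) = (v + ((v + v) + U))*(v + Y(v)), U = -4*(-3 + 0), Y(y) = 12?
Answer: 5/819 ≈ 0.0061050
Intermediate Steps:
U = 12 (U = -4*(-3) = 12)
u(v) = (12 + v)*(12 + 3*v)/5 (u(v) = ((v + ((v + v) + 12))*(v + 12))/5 = ((v + (2*v + 12))*(12 + v))/5 = ((v + (12 + 2*v))*(12 + v))/5 = ((12 + 3*v)*(12 + v))/5 = ((12 + v)*(12 + 3*v))/5 = (12 + v)*(12 + 3*v)/5)
1/u((√(-3 + 0))⁴) = 1/(144/5 + 3*((√(-3 + 0))⁴)²/5 + 48*(√(-3 + 0))⁴/5) = 1/(144/5 + 3*((√(-3))⁴)²/5 + 48*(√(-3))⁴/5) = 1/(144/5 + 3*((I*√3)⁴)²/5 + 48*(I*√3)⁴/5) = 1/(144/5 + (⅗)*9² + (48/5)*9) = 1/(144/5 + (⅗)*81 + 432/5) = 1/(144/5 + 243/5 + 432/5) = 1/(819/5) = 5/819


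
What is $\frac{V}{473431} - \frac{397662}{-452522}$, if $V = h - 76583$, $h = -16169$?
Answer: $\frac{10449514127}{15302710213} \approx 0.68285$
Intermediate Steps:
$V = -92752$ ($V = -16169 - 76583 = -92752$)
$\frac{V}{473431} - \frac{397662}{-452522} = - \frac{92752}{473431} - \frac{397662}{-452522} = \left(-92752\right) \frac{1}{473431} - - \frac{198831}{226261} = - \frac{92752}{473431} + \frac{198831}{226261} = \frac{10449514127}{15302710213}$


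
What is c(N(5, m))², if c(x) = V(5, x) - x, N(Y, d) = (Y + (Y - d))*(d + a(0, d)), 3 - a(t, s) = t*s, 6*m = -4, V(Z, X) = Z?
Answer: 32041/81 ≈ 395.57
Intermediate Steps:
m = -⅔ (m = (⅙)*(-4) = -⅔ ≈ -0.66667)
a(t, s) = 3 - s*t (a(t, s) = 3 - t*s = 3 - s*t)
N(Y, d) = (3 + d)*(-d + 2*Y) (N(Y, d) = (Y + (Y - d))*(d + (3 - 1*d*0)) = (-d + 2*Y)*(d + (3 + 0)) = (-d + 2*Y)*(d + 3) = (-d + 2*Y)*(3 + d) = (3 + d)*(-d + 2*Y))
c(x) = 5 - x
c(N(5, m))² = (5 - (-(-⅔)² - 3*(-⅔) + 6*5 + 2*5*(-⅔)))² = (5 - (-1*4/9 + 2 + 30 - 20/3))² = (5 - (-4/9 + 2 + 30 - 20/3))² = (5 - 1*224/9)² = (5 - 224/9)² = (-179/9)² = 32041/81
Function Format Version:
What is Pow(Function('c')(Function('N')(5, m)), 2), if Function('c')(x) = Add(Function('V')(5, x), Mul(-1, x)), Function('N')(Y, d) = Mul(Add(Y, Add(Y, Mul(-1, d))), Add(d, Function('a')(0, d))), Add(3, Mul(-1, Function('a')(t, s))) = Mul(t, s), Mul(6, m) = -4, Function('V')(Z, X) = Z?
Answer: Rational(32041, 81) ≈ 395.57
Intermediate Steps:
m = Rational(-2, 3) (m = Mul(Rational(1, 6), -4) = Rational(-2, 3) ≈ -0.66667)
Function('a')(t, s) = Add(3, Mul(-1, s, t)) (Function('a')(t, s) = Add(3, Mul(-1, Mul(t, s))) = Add(3, Mul(-1, Mul(s, t))) = Add(3, Mul(-1, s, t)))
Function('N')(Y, d) = Mul(Add(3, d), Add(Mul(-1, d), Mul(2, Y))) (Function('N')(Y, d) = Mul(Add(Y, Add(Y, Mul(-1, d))), Add(d, Add(3, Mul(-1, d, 0)))) = Mul(Add(Mul(-1, d), Mul(2, Y)), Add(d, Add(3, 0))) = Mul(Add(Mul(-1, d), Mul(2, Y)), Add(d, 3)) = Mul(Add(Mul(-1, d), Mul(2, Y)), Add(3, d)) = Mul(Add(3, d), Add(Mul(-1, d), Mul(2, Y))))
Function('c')(x) = Add(5, Mul(-1, x))
Pow(Function('c')(Function('N')(5, m)), 2) = Pow(Add(5, Mul(-1, Add(Mul(-1, Pow(Rational(-2, 3), 2)), Mul(-3, Rational(-2, 3)), Mul(6, 5), Mul(2, 5, Rational(-2, 3))))), 2) = Pow(Add(5, Mul(-1, Add(Mul(-1, Rational(4, 9)), 2, 30, Rational(-20, 3)))), 2) = Pow(Add(5, Mul(-1, Add(Rational(-4, 9), 2, 30, Rational(-20, 3)))), 2) = Pow(Add(5, Mul(-1, Rational(224, 9))), 2) = Pow(Add(5, Rational(-224, 9)), 2) = Pow(Rational(-179, 9), 2) = Rational(32041, 81)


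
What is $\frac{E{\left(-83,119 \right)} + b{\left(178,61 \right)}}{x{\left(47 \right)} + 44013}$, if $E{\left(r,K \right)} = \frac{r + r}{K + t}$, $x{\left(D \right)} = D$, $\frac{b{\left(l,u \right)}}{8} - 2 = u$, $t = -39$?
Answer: $\frac{20077}{1762400} \approx 0.011392$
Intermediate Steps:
$b{\left(l,u \right)} = 16 + 8 u$
$E{\left(r,K \right)} = \frac{2 r}{-39 + K}$ ($E{\left(r,K \right)} = \frac{r + r}{K - 39} = \frac{2 r}{-39 + K}$)
$\frac{E{\left(-83,119 \right)} + b{\left(178,61 \right)}}{x{\left(47 \right)} + 44013} = \frac{2 \left(-83\right) \frac{1}{-39 + 119} + \left(16 + 8 \cdot 61\right)}{47 + 44013} = \frac{2 \left(-83\right) \frac{1}{80} + \left(16 + 488\right)}{44060} = \left(2 \left(-83\right) \frac{1}{80} + 504\right) \frac{1}{44060} = \left(- \frac{83}{40} + 504\right) \frac{1}{44060} = \frac{20077}{40} \cdot \frac{1}{44060} = \frac{20077}{1762400}$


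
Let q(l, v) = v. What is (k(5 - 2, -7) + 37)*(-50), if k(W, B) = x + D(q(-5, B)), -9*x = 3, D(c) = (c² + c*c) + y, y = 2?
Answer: -20500/3 ≈ -6833.3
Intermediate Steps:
D(c) = 2 + 2*c² (D(c) = (c² + c*c) + 2 = (c² + c²) + 2 = 2*c² + 2 = 2 + 2*c²)
x = -⅓ (x = -⅑*3 = -⅓ ≈ -0.33333)
k(W, B) = 5/3 + 2*B² (k(W, B) = -⅓ + (2 + 2*B²) = 5/3 + 2*B²)
(k(5 - 2, -7) + 37)*(-50) = ((5/3 + 2*(-7)²) + 37)*(-50) = ((5/3 + 2*49) + 37)*(-50) = ((5/3 + 98) + 37)*(-50) = (299/3 + 37)*(-50) = (410/3)*(-50) = -20500/3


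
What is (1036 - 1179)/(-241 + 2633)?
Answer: -11/184 ≈ -0.059783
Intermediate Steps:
(1036 - 1179)/(-241 + 2633) = -143/2392 = -143*1/2392 = -11/184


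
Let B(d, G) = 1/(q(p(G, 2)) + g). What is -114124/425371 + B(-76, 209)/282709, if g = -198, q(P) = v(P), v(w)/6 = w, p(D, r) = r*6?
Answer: -4065249546787/15152282464914 ≈ -0.26829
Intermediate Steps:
p(D, r) = 6*r
v(w) = 6*w
q(P) = 6*P
B(d, G) = -1/126 (B(d, G) = 1/(6*(6*2) - 198) = 1/(6*12 - 198) = 1/(72 - 198) = 1/(-126) = -1/126)
-114124/425371 + B(-76, 209)/282709 = -114124/425371 - 1/126/282709 = -114124*1/425371 - 1/126*1/282709 = -114124/425371 - 1/35621334 = -4065249546787/15152282464914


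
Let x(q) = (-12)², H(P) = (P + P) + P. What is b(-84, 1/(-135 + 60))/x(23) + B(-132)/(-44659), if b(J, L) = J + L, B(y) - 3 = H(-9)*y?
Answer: -319919959/482317200 ≈ -0.66330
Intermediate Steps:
H(P) = 3*P (H(P) = 2*P + P = 3*P)
x(q) = 144
B(y) = 3 - 27*y (B(y) = 3 + (3*(-9))*y = 3 - 27*y)
b(-84, 1/(-135 + 60))/x(23) + B(-132)/(-44659) = (-84 + 1/(-135 + 60))/144 + (3 - 27*(-132))/(-44659) = (-84 + 1/(-75))*(1/144) + (3 + 3564)*(-1/44659) = (-84 - 1/75)*(1/144) + 3567*(-1/44659) = -6301/75*1/144 - 3567/44659 = -6301/10800 - 3567/44659 = -319919959/482317200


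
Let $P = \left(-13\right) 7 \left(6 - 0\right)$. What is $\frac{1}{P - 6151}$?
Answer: $- \frac{1}{6697} \approx -0.00014932$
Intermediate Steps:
$P = -546$ ($P = - 91 \left(6 + 0\right) = \left(-91\right) 6 = -546$)
$\frac{1}{P - 6151} = \frac{1}{-546 - 6151} = \frac{1}{-6697} = - \frac{1}{6697}$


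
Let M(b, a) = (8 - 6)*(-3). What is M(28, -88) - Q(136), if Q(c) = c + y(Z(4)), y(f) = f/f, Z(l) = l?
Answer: -143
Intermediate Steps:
M(b, a) = -6 (M(b, a) = 2*(-3) = -6)
y(f) = 1
Q(c) = 1 + c (Q(c) = c + 1 = 1 + c)
M(28, -88) - Q(136) = -6 - (1 + 136) = -6 - 1*137 = -6 - 137 = -143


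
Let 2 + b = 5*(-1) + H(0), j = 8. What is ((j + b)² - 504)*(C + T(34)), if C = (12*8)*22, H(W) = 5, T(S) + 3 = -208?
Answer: -889668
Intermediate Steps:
T(S) = -211 (T(S) = -3 - 208 = -211)
C = 2112 (C = 96*22 = 2112)
b = -2 (b = -2 + (5*(-1) + 5) = -2 + (-5 + 5) = -2 + 0 = -2)
((j + b)² - 504)*(C + T(34)) = ((8 - 2)² - 504)*(2112 - 211) = (6² - 504)*1901 = (36 - 504)*1901 = -468*1901 = -889668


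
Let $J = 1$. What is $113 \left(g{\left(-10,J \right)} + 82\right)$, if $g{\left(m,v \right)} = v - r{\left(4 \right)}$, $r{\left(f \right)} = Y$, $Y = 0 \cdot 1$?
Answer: $9379$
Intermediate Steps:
$Y = 0$
$r{\left(f \right)} = 0$
$g{\left(m,v \right)} = v$ ($g{\left(m,v \right)} = v - 0 = v + 0 = v$)
$113 \left(g{\left(-10,J \right)} + 82\right) = 113 \left(1 + 82\right) = 113 \cdot 83 = 9379$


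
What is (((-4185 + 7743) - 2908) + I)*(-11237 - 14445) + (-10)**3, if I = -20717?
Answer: 515359694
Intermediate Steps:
(((-4185 + 7743) - 2908) + I)*(-11237 - 14445) + (-10)**3 = (((-4185 + 7743) - 2908) - 20717)*(-11237 - 14445) + (-10)**3 = ((3558 - 2908) - 20717)*(-25682) - 1000 = (650 - 20717)*(-25682) - 1000 = -20067*(-25682) - 1000 = 515360694 - 1000 = 515359694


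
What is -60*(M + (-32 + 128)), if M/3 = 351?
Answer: -68940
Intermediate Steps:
M = 1053 (M = 3*351 = 1053)
-60*(M + (-32 + 128)) = -60*(1053 + (-32 + 128)) = -60*(1053 + 96) = -60*1149 = -68940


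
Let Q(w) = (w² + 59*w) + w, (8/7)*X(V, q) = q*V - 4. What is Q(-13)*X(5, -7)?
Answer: 166803/8 ≈ 20850.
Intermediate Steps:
X(V, q) = -7/2 + 7*V*q/8 (X(V, q) = 7*(q*V - 4)/8 = 7*(V*q - 4)/8 = 7*(-4 + V*q)/8 = -7/2 + 7*V*q/8)
Q(w) = w² + 60*w
Q(-13)*X(5, -7) = (-13*(60 - 13))*(-7/2 + (7/8)*5*(-7)) = (-13*47)*(-7/2 - 245/8) = -611*(-273/8) = 166803/8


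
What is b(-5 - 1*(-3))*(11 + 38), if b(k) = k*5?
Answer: -490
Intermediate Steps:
b(k) = 5*k
b(-5 - 1*(-3))*(11 + 38) = (5*(-5 - 1*(-3)))*(11 + 38) = (5*(-5 + 3))*49 = (5*(-2))*49 = -10*49 = -490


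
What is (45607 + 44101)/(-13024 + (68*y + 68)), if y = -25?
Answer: -22427/3664 ≈ -6.1209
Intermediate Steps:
(45607 + 44101)/(-13024 + (68*y + 68)) = (45607 + 44101)/(-13024 + (68*(-25) + 68)) = 89708/(-13024 + (-1700 + 68)) = 89708/(-13024 - 1632) = 89708/(-14656) = 89708*(-1/14656) = -22427/3664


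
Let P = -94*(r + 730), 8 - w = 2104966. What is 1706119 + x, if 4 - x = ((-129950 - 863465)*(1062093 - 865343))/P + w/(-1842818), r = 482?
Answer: -497261512738433/52487142276 ≈ -9474.0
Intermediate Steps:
w = -2104958 (w = 8 - 1*2104966 = 8 - 2104966 = -2104958)
P = -113928 (P = -94*(482 + 730) = -94*1212 = -113928)
x = -90046572205525277/52487142276 (x = 4 - (((-129950 - 863465)*(1062093 - 865343))/(-113928) - 2104958/(-1842818)) = 4 - (-993415*196750*(-1/113928) - 2104958*(-1/1842818)) = 4 - (-195454401250*(-1/113928) + 1052479/921409) = 4 - (97727200625/56964 + 1052479/921409) = 4 - 1*90046782154094381/52487142276 = 4 - 90046782154094381/52487142276 = -90046572205525277/52487142276 ≈ -1.7156e+6)
1706119 + x = 1706119 - 90046572205525277/52487142276 = -497261512738433/52487142276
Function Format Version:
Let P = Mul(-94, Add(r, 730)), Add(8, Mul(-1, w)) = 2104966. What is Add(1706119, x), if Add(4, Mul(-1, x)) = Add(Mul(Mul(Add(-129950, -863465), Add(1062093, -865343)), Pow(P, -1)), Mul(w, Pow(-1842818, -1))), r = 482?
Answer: Rational(-497261512738433, 52487142276) ≈ -9474.0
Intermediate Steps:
w = -2104958 (w = Add(8, Mul(-1, 2104966)) = Add(8, -2104966) = -2104958)
P = -113928 (P = Mul(-94, Add(482, 730)) = Mul(-94, 1212) = -113928)
x = Rational(-90046572205525277, 52487142276) (x = Add(4, Mul(-1, Add(Mul(Mul(Add(-129950, -863465), Add(1062093, -865343)), Pow(-113928, -1)), Mul(-2104958, Pow(-1842818, -1))))) = Add(4, Mul(-1, Add(Mul(Mul(-993415, 196750), Rational(-1, 113928)), Mul(-2104958, Rational(-1, 1842818))))) = Add(4, Mul(-1, Add(Mul(-195454401250, Rational(-1, 113928)), Rational(1052479, 921409)))) = Add(4, Mul(-1, Add(Rational(97727200625, 56964), Rational(1052479, 921409)))) = Add(4, Mul(-1, Rational(90046782154094381, 52487142276))) = Add(4, Rational(-90046782154094381, 52487142276)) = Rational(-90046572205525277, 52487142276) ≈ -1.7156e+6)
Add(1706119, x) = Add(1706119, Rational(-90046572205525277, 52487142276)) = Rational(-497261512738433, 52487142276)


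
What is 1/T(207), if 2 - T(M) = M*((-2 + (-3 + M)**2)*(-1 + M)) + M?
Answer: -1/1774504393 ≈ -5.6354e-10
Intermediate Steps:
T(M) = 2 - M - M*(-1 + M)*(-2 + (-3 + M)**2) (T(M) = 2 - (M*((-2 + (-3 + M)**2)*(-1 + M)) + M) = 2 - (M*((-1 + M)*(-2 + (-3 + M)**2)) + M) = 2 - (M*(-1 + M)*(-2 + (-3 + M)**2) + M) = 2 - (M + M*(-1 + M)*(-2 + (-3 + M)**2)) = 2 + (-M - M*(-1 + M)*(-2 + (-3 + M)**2)) = 2 - M - M*(-1 + M)*(-2 + (-3 + M)**2))
1/T(207) = 1/(2 - 1*207**4 - 13*207**2 + 6*207 + 7*207**3) = 1/(2 - 1*1836036801 - 13*42849 + 1242 + 7*8869743) = 1/(2 - 1836036801 - 557037 + 1242 + 62088201) = 1/(-1774504393) = -1/1774504393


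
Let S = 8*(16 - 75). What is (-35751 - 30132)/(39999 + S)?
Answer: -65883/39527 ≈ -1.6668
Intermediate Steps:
S = -472 (S = 8*(-59) = -472)
(-35751 - 30132)/(39999 + S) = (-35751 - 30132)/(39999 - 472) = -65883/39527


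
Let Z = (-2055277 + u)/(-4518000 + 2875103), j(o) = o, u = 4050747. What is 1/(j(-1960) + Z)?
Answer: -1642897/3222073590 ≈ -0.00050989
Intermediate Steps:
Z = -1995470/1642897 (Z = (-2055277 + 4050747)/(-4518000 + 2875103) = 1995470/(-1642897) = 1995470*(-1/1642897) = -1995470/1642897 ≈ -1.2146)
1/(j(-1960) + Z) = 1/(-1960 - 1995470/1642897) = 1/(-3222073590/1642897) = -1642897/3222073590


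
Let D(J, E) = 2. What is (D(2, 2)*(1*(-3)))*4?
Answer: -24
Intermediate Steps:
(D(2, 2)*(1*(-3)))*4 = (2*(1*(-3)))*4 = (2*(-3))*4 = -6*4 = -24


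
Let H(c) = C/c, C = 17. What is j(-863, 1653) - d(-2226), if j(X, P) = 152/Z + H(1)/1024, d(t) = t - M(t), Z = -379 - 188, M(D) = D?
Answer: -146009/580608 ≈ -0.25148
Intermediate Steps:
H(c) = 17/c
Z = -567
d(t) = 0 (d(t) = t - t = 0)
j(X, P) = -146009/580608 (j(X, P) = 152/(-567) + (17/1)/1024 = 152*(-1/567) + (17*1)*(1/1024) = -152/567 + 17*(1/1024) = -152/567 + 17/1024 = -146009/580608)
j(-863, 1653) - d(-2226) = -146009/580608 - 1*0 = -146009/580608 + 0 = -146009/580608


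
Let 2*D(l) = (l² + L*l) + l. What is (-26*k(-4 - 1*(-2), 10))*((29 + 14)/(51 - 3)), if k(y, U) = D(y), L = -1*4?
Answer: -2795/24 ≈ -116.46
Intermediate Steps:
L = -4
D(l) = l²/2 - 3*l/2 (D(l) = ((l² - 4*l) + l)/2 = (l² - 3*l)/2 = l²/2 - 3*l/2)
k(y, U) = y*(-3 + y)/2
(-26*k(-4 - 1*(-2), 10))*((29 + 14)/(51 - 3)) = (-13*(-4 - 1*(-2))*(-3 + (-4 - 1*(-2))))*((29 + 14)/(51 - 3)) = (-13*(-4 + 2)*(-3 + (-4 + 2)))*(43/48) = (-13*(-2)*(-3 - 2))*(43*(1/48)) = -13*(-2)*(-5)*(43/48) = -26*5*(43/48) = -130*43/48 = -2795/24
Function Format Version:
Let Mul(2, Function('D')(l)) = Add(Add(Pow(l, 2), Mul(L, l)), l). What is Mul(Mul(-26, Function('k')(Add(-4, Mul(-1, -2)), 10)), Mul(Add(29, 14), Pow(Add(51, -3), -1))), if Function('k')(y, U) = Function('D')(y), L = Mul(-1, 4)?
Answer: Rational(-2795, 24) ≈ -116.46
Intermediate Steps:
L = -4
Function('D')(l) = Add(Mul(Rational(1, 2), Pow(l, 2)), Mul(Rational(-3, 2), l)) (Function('D')(l) = Mul(Rational(1, 2), Add(Add(Pow(l, 2), Mul(-4, l)), l)) = Mul(Rational(1, 2), Add(Pow(l, 2), Mul(-3, l))) = Add(Mul(Rational(1, 2), Pow(l, 2)), Mul(Rational(-3, 2), l)))
Function('k')(y, U) = Mul(Rational(1, 2), y, Add(-3, y))
Mul(Mul(-26, Function('k')(Add(-4, Mul(-1, -2)), 10)), Mul(Add(29, 14), Pow(Add(51, -3), -1))) = Mul(Mul(-26, Mul(Rational(1, 2), Add(-4, Mul(-1, -2)), Add(-3, Add(-4, Mul(-1, -2))))), Mul(Add(29, 14), Pow(Add(51, -3), -1))) = Mul(Mul(-26, Mul(Rational(1, 2), Add(-4, 2), Add(-3, Add(-4, 2)))), Mul(43, Pow(48, -1))) = Mul(Mul(-26, Mul(Rational(1, 2), -2, Add(-3, -2))), Mul(43, Rational(1, 48))) = Mul(Mul(-26, Mul(Rational(1, 2), -2, -5)), Rational(43, 48)) = Mul(Mul(-26, 5), Rational(43, 48)) = Mul(-130, Rational(43, 48)) = Rational(-2795, 24)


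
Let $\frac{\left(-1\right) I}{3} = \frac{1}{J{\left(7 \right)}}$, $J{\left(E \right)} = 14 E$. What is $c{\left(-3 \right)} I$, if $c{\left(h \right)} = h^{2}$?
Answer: $- \frac{27}{98} \approx -0.27551$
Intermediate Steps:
$I = - \frac{3}{98}$ ($I = - \frac{3}{14 \cdot 7} = - \frac{3}{98} \approx -0.030612$)
$c{\left(-3 \right)} I = \left(-3\right)^{2} \left(- \frac{3}{98}\right) = 9 \left(- \frac{3}{98}\right) = - \frac{27}{98}$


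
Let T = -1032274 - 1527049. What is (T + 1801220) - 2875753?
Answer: -3633856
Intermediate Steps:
T = -2559323
(T + 1801220) - 2875753 = (-2559323 + 1801220) - 2875753 = -758103 - 2875753 = -3633856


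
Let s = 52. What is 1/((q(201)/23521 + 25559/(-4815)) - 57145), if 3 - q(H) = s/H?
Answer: -7587992205/433656092277383 ≈ -1.7498e-5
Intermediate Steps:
q(H) = 3 - 52/H
1/((q(201)/23521 + 25559/(-4815)) - 57145) = 1/(((3 - 52/201)/23521 + 25559/(-4815)) - 57145) = 1/(((3 - 52*1/201)*(1/23521) + 25559*(-1/4815)) - 57145) = 1/(((3 - 52/201)*(1/23521) - 25559/4815) - 57145) = 1/(((551/201)*(1/23521) - 25559/4815) - 57145) = 1/((551/4727721 - 25559/4815) - 57145) = 1/(-40277722658/7587992205 - 57145) = 1/(-433656092277383/7587992205) = -7587992205/433656092277383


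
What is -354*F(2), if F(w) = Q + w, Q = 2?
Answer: -1416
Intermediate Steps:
F(w) = 2 + w
-354*F(2) = -354*(2 + 2) = -354*4 = -1416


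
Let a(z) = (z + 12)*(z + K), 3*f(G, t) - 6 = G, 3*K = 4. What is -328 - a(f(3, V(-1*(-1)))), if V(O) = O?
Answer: -393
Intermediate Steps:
K = 4/3 (K = (⅓)*4 = 4/3 ≈ 1.3333)
f(G, t) = 2 + G/3
a(z) = (12 + z)*(4/3 + z) (a(z) = (z + 12)*(z + 4/3) = (12 + z)*(4/3 + z))
-328 - a(f(3, V(-1*(-1)))) = -328 - (16 + (2 + (⅓)*3)² + 40*(2 + (⅓)*3)/3) = -328 - (16 + (2 + 1)² + 40*(2 + 1)/3) = -328 - (16 + 3² + (40/3)*3) = -328 - (16 + 9 + 40) = -328 - 1*65 = -328 - 65 = -393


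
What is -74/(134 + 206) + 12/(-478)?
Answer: -9863/40630 ≈ -0.24275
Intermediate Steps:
-74/(134 + 206) + 12/(-478) = -74/340 + 12*(-1/478) = -74*1/340 - 6/239 = -37/170 - 6/239 = -9863/40630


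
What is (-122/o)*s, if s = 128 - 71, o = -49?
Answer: 6954/49 ≈ 141.92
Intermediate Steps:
s = 57
(-122/o)*s = -122/(-49)*57 = -122*(-1/49)*57 = (122/49)*57 = 6954/49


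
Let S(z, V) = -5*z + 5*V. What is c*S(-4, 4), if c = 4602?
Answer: 184080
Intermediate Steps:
c*S(-4, 4) = 4602*(-5*(-4) + 5*4) = 4602*(20 + 20) = 4602*40 = 184080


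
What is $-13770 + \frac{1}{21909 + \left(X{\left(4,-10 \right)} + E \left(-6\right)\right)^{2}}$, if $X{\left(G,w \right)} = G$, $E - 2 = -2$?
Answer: $- \frac{301907249}{21925} \approx -13770.0$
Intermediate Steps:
$E = 0$ ($E = 2 - 2 = 0$)
$-13770 + \frac{1}{21909 + \left(X{\left(4,-10 \right)} + E \left(-6\right)\right)^{2}} = -13770 + \frac{1}{21909 + \left(4 + 0 \left(-6\right)\right)^{2}} = -13770 + \frac{1}{21909 + \left(4 + 0\right)^{2}} = -13770 + \frac{1}{21909 + 4^{2}} = -13770 + \frac{1}{21909 + 16} = -13770 + \frac{1}{21925} = - \frac{301907249}{21925}$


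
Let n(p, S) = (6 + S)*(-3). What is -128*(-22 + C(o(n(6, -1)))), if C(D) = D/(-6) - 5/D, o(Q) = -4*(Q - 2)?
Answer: 218080/51 ≈ 4276.1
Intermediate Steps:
n(p, S) = -18 - 3*S
o(Q) = 8 - 4*Q (o(Q) = -4*(-2 + Q) = 8 - 4*Q)
C(D) = -5/D - D/6 (C(D) = D*(-1/6) - 5/D = -D/6 - 5/D = -5/D - D/6)
-128*(-22 + C(o(n(6, -1)))) = -128*(-22 + (-5/(8 - 4*(-18 - 3*(-1))) - (8 - 4*(-18 - 3*(-1)))/6)) = -128*(-22 + (-5/(8 - 4*(-18 + 3)) - (8 - 4*(-18 + 3))/6)) = -128*(-22 + (-5/(8 - 4*(-15)) - (8 - 4*(-15))/6)) = -128*(-22 + (-5/(8 + 60) - (8 + 60)/6)) = -128*(-22 + (-5/68 - 1/6*68)) = -128*(-22 + (-5*1/68 - 34/3)) = -128*(-22 + (-5/68 - 34/3)) = -128*(-22 - 2327/204) = -128*(-6815/204) = 218080/51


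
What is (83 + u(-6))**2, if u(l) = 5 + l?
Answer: 6724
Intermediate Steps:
(83 + u(-6))**2 = (83 + (5 - 6))**2 = (83 - 1)**2 = 82**2 = 6724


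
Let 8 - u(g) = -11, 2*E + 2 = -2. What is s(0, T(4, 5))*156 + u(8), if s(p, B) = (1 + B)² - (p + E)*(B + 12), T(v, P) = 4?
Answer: 8911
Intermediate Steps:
E = -2 (E = -1 + (½)*(-2) = -1 - 1 = -2)
s(p, B) = (1 + B)² - (-2 + p)*(12 + B) (s(p, B) = (1 + B)² - (p - 2)*(B + 12) = (1 + B)² - (-2 + p)*(12 + B))
u(g) = 19 (u(g) = 8 - 1*(-11) = 8 + 11 = 19)
s(0, T(4, 5))*156 + u(8) = (25 + 4² - 12*0 + 4*4 - 1*4*0)*156 + 19 = (25 + 16 + 0 + 16 + 0)*156 + 19 = 57*156 + 19 = 8892 + 19 = 8911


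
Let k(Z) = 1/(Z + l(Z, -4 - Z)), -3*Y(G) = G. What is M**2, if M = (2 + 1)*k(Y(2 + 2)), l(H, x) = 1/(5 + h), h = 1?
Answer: 324/49 ≈ 6.6122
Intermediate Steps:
Y(G) = -G/3
l(H, x) = 1/6 (l(H, x) = 1/(5 + 1) = 1/6)
k(Z) = 1/(1/6 + Z) (k(Z) = 1/(Z + 1/6) = 1/(1/6 + Z))
M = -18/7 (M = (2 + 1)*(6/(1 + 6*(-(2 + 2)/3))) = 3*(6/(1 + 6*(-1/3*4))) = 3*(6/(1 + 6*(-4/3))) = 3*(6/(1 - 8)) = 3*(6/(-7)) = 3*(6*(-1/7)) = 3*(-6/7) = -18/7 ≈ -2.5714)
M**2 = (-18/7)**2 = 324/49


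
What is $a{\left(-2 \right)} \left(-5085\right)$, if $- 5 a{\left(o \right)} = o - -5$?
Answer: $3051$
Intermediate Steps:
$a{\left(o \right)} = -1 - \frac{o}{5}$ ($a{\left(o \right)} = - \frac{o - -5}{5} = - \frac{o + 5}{5} = - \frac{5 + o}{5} = -1 - \frac{o}{5}$)
$a{\left(-2 \right)} \left(-5085\right) = \left(-1 - - \frac{2}{5}\right) \left(-5085\right) = \left(-1 + \frac{2}{5}\right) \left(-5085\right) = \left(- \frac{3}{5}\right) \left(-5085\right) = 3051$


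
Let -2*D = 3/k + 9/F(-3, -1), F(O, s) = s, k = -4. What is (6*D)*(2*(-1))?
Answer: -117/2 ≈ -58.500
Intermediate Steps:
D = 39/8 (D = -(3/(-4) + 9/(-1))/2 = -(3*(-1/4) + 9*(-1))/2 = -(-3/4 - 9)/2 = -1/2*(-39/4) = 39/8 ≈ 4.8750)
(6*D)*(2*(-1)) = (6*(39/8))*(2*(-1)) = (117/4)*(-2) = -117/2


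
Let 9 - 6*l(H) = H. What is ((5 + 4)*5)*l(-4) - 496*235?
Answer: -232925/2 ≈ -1.1646e+5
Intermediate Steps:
l(H) = 3/2 - H/6
((5 + 4)*5)*l(-4) - 496*235 = ((5 + 4)*5)*(3/2 - ⅙*(-4)) - 496*235 = (9*5)*(3/2 + ⅔) - 116560 = 45*(13/6) - 116560 = 195/2 - 116560 = -232925/2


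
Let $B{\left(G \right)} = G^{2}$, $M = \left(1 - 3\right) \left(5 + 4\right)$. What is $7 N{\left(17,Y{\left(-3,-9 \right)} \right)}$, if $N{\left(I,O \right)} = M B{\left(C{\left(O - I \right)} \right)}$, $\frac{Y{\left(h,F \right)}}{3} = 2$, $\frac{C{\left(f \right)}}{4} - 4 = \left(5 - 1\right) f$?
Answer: $-3225600$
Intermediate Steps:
$C{\left(f \right)} = 16 + 16 f$ ($C{\left(f \right)} = 16 + 4 \left(5 - 1\right) f = 16 + 4 \cdot 4 f = 16 + 16 f$)
$Y{\left(h,F \right)} = 6$ ($Y{\left(h,F \right)} = 3 \cdot 2 = 6$)
$M = -18$ ($M = \left(-2\right) 9 = -18$)
$N{\left(I,O \right)} = - 18 \left(16 - 16 I + 16 O\right)^{2}$ ($N{\left(I,O \right)} = - 18 \left(16 + 16 \left(O - I\right)\right)^{2} = - 18 \left(16 - \left(- 16 O + 16 I\right)\right)^{2} = - 18 \left(16 - 16 I + 16 O\right)^{2}$)
$7 N{\left(17,Y{\left(-3,-9 \right)} \right)} = 7 \left(- 4608 \left(1 + 6 - 17\right)^{2}\right) = 7 \left(- 4608 \left(-10\right)^{2}\right) = 7 \left(\left(-4608\right) 100\right) = 7 \left(-460800\right) = -3225600$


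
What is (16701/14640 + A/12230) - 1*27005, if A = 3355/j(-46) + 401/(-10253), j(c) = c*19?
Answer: -144422383898360863/5348212676528 ≈ -27004.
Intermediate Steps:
j(c) = 19*c
A = -34749289/8961122 (A = 3355/((19*(-46))) + 401/(-10253) = 3355/(-874) + 401*(-1/10253) = 3355*(-1/874) - 401/10253 = -3355/874 - 401/10253 = -34749289/8961122 ≈ -3.8778)
(16701/14640 + A/12230) - 1*27005 = (16701/14640 - 34749289/8961122/12230) - 1*27005 = (16701*(1/14640) - 34749289/8961122*1/12230) - 27005 = (5567/4880 - 34749289/109594522060) - 27005 = 6099431277777/5348212676528 - 27005 = -144422383898360863/5348212676528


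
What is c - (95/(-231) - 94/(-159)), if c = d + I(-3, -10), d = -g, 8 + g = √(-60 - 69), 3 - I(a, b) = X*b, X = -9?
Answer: -969400/12243 - I*√129 ≈ -79.18 - 11.358*I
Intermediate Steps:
I(a, b) = 3 + 9*b (I(a, b) = 3 - (-9)*b = 3 + 9*b)
g = -8 + I*√129 (g = -8 + √(-60 - 69) = -8 + √(-129) = -8 + I*√129 ≈ -8.0 + 11.358*I)
d = 8 - I*√129 (d = -(-8 + I*√129) = 8 - I*√129 ≈ 8.0 - 11.358*I)
c = -79 - I*√129 (c = (8 - I*√129) + (3 + 9*(-10)) = (8 - I*√129) + (3 - 90) = (8 - I*√129) - 87 = -79 - I*√129 ≈ -79.0 - 11.358*I)
c - (95/(-231) - 94/(-159)) = (-79 - I*√129) - (95/(-231) - 94/(-159)) = (-79 - I*√129) - (95*(-1/231) - 94*(-1/159)) = (-79 - I*√129) - (-95/231 + 94/159) = (-79 - I*√129) - 1*2203/12243 = (-79 - I*√129) - 2203/12243 = -969400/12243 - I*√129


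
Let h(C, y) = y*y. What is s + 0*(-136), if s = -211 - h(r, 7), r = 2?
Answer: -260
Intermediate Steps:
h(C, y) = y²
s = -260 (s = -211 - 1*7² = -211 - 1*49 = -211 - 49 = -260)
s + 0*(-136) = -260 + 0*(-136) = -260 + 0 = -260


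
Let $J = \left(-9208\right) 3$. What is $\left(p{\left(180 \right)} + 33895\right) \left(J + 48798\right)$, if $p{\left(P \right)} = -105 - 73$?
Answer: $713923758$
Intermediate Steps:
$p{\left(P \right)} = -178$
$J = -27624$
$\left(p{\left(180 \right)} + 33895\right) \left(J + 48798\right) = \left(-178 + 33895\right) \left(-27624 + 48798\right) = 33717 \cdot 21174 = 713923758$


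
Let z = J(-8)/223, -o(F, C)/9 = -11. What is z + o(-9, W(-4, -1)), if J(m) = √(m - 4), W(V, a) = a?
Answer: 99 + 2*I*√3/223 ≈ 99.0 + 0.015534*I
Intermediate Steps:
o(F, C) = 99 (o(F, C) = -9*(-11) = 99)
J(m) = √(-4 + m)
z = 2*I*√3/223 (z = √(-4 - 8)/223 = √(-12)*(1/223) = (2*I*√3)*(1/223) = 2*I*√3/223 ≈ 0.015534*I)
z + o(-9, W(-4, -1)) = 2*I*√3/223 + 99 = 99 + 2*I*√3/223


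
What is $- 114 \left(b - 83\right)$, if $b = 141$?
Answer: $-6612$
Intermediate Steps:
$- 114 \left(b - 83\right) = - 114 \left(141 - 83\right) = \left(-114\right) 58 = -6612$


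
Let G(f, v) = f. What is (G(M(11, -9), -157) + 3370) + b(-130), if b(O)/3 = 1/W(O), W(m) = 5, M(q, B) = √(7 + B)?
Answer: 16853/5 + I*√2 ≈ 3370.6 + 1.4142*I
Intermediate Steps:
b(O) = ⅗ (b(O) = 3/5 = 3*(⅕) = ⅗)
(G(M(11, -9), -157) + 3370) + b(-130) = (√(7 - 9) + 3370) + ⅗ = (√(-2) + 3370) + ⅗ = (I*√2 + 3370) + ⅗ = (3370 + I*√2) + ⅗ = 16853/5 + I*√2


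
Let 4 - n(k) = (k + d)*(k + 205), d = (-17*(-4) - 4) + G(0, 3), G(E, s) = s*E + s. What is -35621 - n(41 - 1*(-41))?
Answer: 7138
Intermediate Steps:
G(E, s) = s + E*s (G(E, s) = E*s + s = s + E*s)
d = 67 (d = (-17*(-4) - 4) + 3*(1 + 0) = (68 - 4) + 3*1 = 64 + 3 = 67)
n(k) = 4 - (67 + k)*(205 + k) (n(k) = 4 - (k + 67)*(k + 205) = 4 - (67 + k)*(205 + k))
-35621 - n(41 - 1*(-41)) = -35621 - (-13731 - (41 - 1*(-41))² - 272*(41 - 1*(-41))) = -35621 - (-13731 - (41 + 41)² - 272*(41 + 41)) = -35621 - (-13731 - 1*82² - 272*82) = -35621 - (-13731 - 1*6724 - 22304) = -35621 - (-13731 - 6724 - 22304) = -35621 - 1*(-42759) = -35621 + 42759 = 7138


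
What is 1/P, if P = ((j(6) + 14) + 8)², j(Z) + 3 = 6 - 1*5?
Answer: 1/400 ≈ 0.0025000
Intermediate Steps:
j(Z) = -2 (j(Z) = -3 + (6 - 1*5) = -3 + (6 - 5) = -3 + 1 = -2)
P = 400 (P = ((-2 + 14) + 8)² = (12 + 8)² = 20² = 400)
1/P = 1/400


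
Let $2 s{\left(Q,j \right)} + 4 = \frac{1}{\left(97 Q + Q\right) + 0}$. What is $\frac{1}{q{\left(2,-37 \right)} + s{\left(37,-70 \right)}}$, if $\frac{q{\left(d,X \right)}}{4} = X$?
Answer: $- \frac{7252}{1087799} \approx -0.0066667$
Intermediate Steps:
$q{\left(d,X \right)} = 4 X$
$s{\left(Q,j \right)} = -2 + \frac{1}{196 Q}$ ($s{\left(Q,j \right)} = -2 + \frac{1}{2 \left(\left(97 Q + Q\right) + 0\right)} = -2 + \frac{1}{2 \left(98 Q + 0\right)} = -2 + \frac{1}{2 \cdot 98 Q} = -2 + \frac{\frac{1}{98} \frac{1}{Q}}{2} = -2 + \frac{1}{196 Q}$)
$\frac{1}{q{\left(2,-37 \right)} + s{\left(37,-70 \right)}} = \frac{1}{4 \left(-37\right) - \left(2 - \frac{1}{196 \cdot 37}\right)} = \frac{1}{-148 + \left(-2 + \frac{1}{196} \cdot \frac{1}{37}\right)} = \frac{1}{-148 + \left(-2 + \frac{1}{7252}\right)} = \frac{1}{-148 - \frac{14503}{7252}} = \frac{1}{- \frac{1087799}{7252}} = - \frac{7252}{1087799}$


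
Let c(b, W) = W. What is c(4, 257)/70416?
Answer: 257/70416 ≈ 0.0036497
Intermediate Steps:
c(4, 257)/70416 = 257/70416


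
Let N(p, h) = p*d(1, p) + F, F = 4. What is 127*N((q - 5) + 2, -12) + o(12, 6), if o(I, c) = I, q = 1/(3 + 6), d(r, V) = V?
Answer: 127972/81 ≈ 1579.9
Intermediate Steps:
q = ⅑ (q = 1/9 = ⅑ ≈ 0.11111)
N(p, h) = 4 + p² (N(p, h) = p*p + 4 = p² + 4 = 4 + p²)
127*N((q - 5) + 2, -12) + o(12, 6) = 127*(4 + ((⅑ - 5) + 2)²) + 12 = 127*(4 + (-44/9 + 2)²) + 12 = 127*(4 + (-26/9)²) + 12 = 127*(4 + 676/81) + 12 = 127*(1000/81) + 12 = 127000/81 + 12 = 127972/81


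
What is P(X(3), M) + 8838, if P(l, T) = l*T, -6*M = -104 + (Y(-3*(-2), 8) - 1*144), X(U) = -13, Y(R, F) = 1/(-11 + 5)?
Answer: 298811/36 ≈ 8300.3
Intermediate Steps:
Y(R, F) = -⅙ (Y(R, F) = 1/(-6) = -⅙)
M = 1489/36 (M = -(-104 + (-⅙ - 1*144))/6 = -(-104 + (-⅙ - 144))/6 = -(-104 - 865/6)/6 = -⅙*(-1489/6) = 1489/36 ≈ 41.361)
P(l, T) = T*l
P(X(3), M) + 8838 = (1489/36)*(-13) + 8838 = -19357/36 + 8838 = 298811/36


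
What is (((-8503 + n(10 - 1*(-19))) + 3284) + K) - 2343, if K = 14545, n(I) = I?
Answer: 7012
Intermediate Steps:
(((-8503 + n(10 - 1*(-19))) + 3284) + K) - 2343 = (((-8503 + (10 - 1*(-19))) + 3284) + 14545) - 2343 = (((-8503 + (10 + 19)) + 3284) + 14545) - 2343 = (((-8503 + 29) + 3284) + 14545) - 2343 = ((-8474 + 3284) + 14545) - 2343 = (-5190 + 14545) - 2343 = 9355 - 2343 = 7012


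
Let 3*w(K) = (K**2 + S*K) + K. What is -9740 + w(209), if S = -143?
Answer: -15217/3 ≈ -5072.3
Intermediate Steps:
w(K) = -142*K/3 + K**2/3 (w(K) = ((K**2 - 143*K) + K)/3 = (K**2 - 142*K)/3 = -142*K/3 + K**2/3)
-9740 + w(209) = -9740 + (1/3)*209*(-142 + 209) = -9740 + (1/3)*209*67 = -9740 + 14003/3 = -15217/3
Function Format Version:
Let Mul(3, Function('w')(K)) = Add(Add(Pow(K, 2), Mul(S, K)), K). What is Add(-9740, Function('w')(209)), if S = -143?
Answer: Rational(-15217, 3) ≈ -5072.3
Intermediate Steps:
Function('w')(K) = Add(Mul(Rational(-142, 3), K), Mul(Rational(1, 3), Pow(K, 2))) (Function('w')(K) = Mul(Rational(1, 3), Add(Add(Pow(K, 2), Mul(-143, K)), K)) = Mul(Rational(1, 3), Add(Pow(K, 2), Mul(-142, K))) = Add(Mul(Rational(-142, 3), K), Mul(Rational(1, 3), Pow(K, 2))))
Add(-9740, Function('w')(209)) = Add(-9740, Mul(Rational(1, 3), 209, Add(-142, 209))) = Add(-9740, Mul(Rational(1, 3), 209, 67)) = Add(-9740, Rational(14003, 3)) = Rational(-15217, 3)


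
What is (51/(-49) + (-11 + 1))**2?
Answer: 292681/2401 ≈ 121.90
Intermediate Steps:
(51/(-49) + (-11 + 1))**2 = (51*(-1/49) - 10)**2 = (-51/49 - 10)**2 = (-541/49)**2 = 292681/2401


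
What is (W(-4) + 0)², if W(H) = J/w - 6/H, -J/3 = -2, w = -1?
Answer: 81/4 ≈ 20.250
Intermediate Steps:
J = 6 (J = -3*(-2) = 6)
W(H) = -6 - 6/H (W(H) = 6/(-1) - 6/H = 6*(-1) - 6/H = -6 - 6/H)
(W(-4) + 0)² = ((-6 - 6/(-4)) + 0)² = ((-6 - 6*(-¼)) + 0)² = ((-6 + 3/2) + 0)² = (-9/2 + 0)² = (-9/2)² = 81/4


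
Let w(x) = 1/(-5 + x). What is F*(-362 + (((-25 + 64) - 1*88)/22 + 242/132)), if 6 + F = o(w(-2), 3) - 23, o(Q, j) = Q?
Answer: 813212/77 ≈ 10561.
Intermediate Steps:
F = -204/7 (F = -6 + (1/(-5 - 2) - 23) = -6 + (1/(-7) - 23) = -6 + (-⅐ - 23) = -6 - 162/7 = -204/7 ≈ -29.143)
F*(-362 + (((-25 + 64) - 1*88)/22 + 242/132)) = -204*(-362 + (((-25 + 64) - 1*88)/22 + 242/132))/7 = -204*(-362 + ((39 - 88)*(1/22) + 242*(1/132)))/7 = -204*(-362 + (-49*1/22 + 11/6))/7 = -204*(-362 + (-49/22 + 11/6))/7 = -204*(-362 - 13/33)/7 = -204/7*(-11959/33) = 813212/77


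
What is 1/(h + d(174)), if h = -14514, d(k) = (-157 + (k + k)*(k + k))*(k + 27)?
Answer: 1/24295833 ≈ 4.1159e-8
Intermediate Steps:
d(k) = (-157 + 4*k²)*(27 + k) (d(k) = (-157 + (2*k)*(2*k))*(27 + k) = (-157 + 4*k²)*(27 + k))
1/(h + d(174)) = 1/(-14514 + (-4239 - 157*174 + 4*174³ + 108*174²)) = 1/(-14514 + (-4239 - 27318 + 4*5268024 + 108*30276)) = 1/(-14514 + (-4239 - 27318 + 21072096 + 3269808)) = 1/(-14514 + 24310347) = 1/24295833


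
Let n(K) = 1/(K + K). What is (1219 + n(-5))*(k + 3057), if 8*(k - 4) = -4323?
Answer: 49158237/16 ≈ 3.0724e+6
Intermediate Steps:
n(K) = 1/(2*K)
k = -4291/8 (k = 4 + (⅛)*(-4323) = 4 - 4323/8 = -4291/8 ≈ -536.38)
(1219 + n(-5))*(k + 3057) = (1219 + (½)/(-5))*(-4291/8 + 3057) = (1219 + (½)*(-⅕))*(20165/8) = (1219 - ⅒)*(20165/8) = (12189/10)*(20165/8) = 49158237/16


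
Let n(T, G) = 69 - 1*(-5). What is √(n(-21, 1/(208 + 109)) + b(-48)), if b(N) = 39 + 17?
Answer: √130 ≈ 11.402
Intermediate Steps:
b(N) = 56
n(T, G) = 74 (n(T, G) = 69 + 5 = 74)
√(n(-21, 1/(208 + 109)) + b(-48)) = √(74 + 56) = √130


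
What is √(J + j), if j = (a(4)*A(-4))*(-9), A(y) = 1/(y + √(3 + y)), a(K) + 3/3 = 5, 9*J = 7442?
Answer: √(2172770 + 5508*I)/51 ≈ 28.903 + 0.036634*I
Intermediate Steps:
J = 7442/9 (J = (⅑)*7442 = 7442/9 ≈ 826.89)
a(K) = 4 (a(K) = -1 + 5 = 4)
j = -36*(-4 - I)/17 (j = (4/(-4 + √(3 - 4)))*(-9) = (4/(-4 + √(-1)))*(-9) = (4/(-4 + I))*(-9) = (4*((-4 - I)/17))*(-9) = (4*(-4 - I)/17)*(-9) = -36*(-4 - I)/17 ≈ 8.4706 + 2.1176*I)
√(J + j) = √(7442/9 + (144/17 + 36*I/17)) = √(127810/153 + 36*I/17)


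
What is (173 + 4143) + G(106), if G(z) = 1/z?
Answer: 457497/106 ≈ 4316.0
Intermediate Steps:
(173 + 4143) + G(106) = (173 + 4143) + 1/106 = 4316 + 1/106 = 457497/106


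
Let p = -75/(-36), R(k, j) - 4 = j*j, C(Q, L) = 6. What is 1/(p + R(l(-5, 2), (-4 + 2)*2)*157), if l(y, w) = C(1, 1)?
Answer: 12/37705 ≈ 0.00031826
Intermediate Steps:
l(y, w) = 6
R(k, j) = 4 + j² (R(k, j) = 4 + j*j = 4 + j²)
p = 25/12 (p = -75*(-1/36) = 25/12 ≈ 2.0833)
1/(p + R(l(-5, 2), (-4 + 2)*2)*157) = 1/(25/12 + (4 + ((-4 + 2)*2)²)*157) = 1/(25/12 + (4 + (-2*2)²)*157) = 1/(25/12 + (4 + (-4)²)*157) = 1/(25/12 + (4 + 16)*157) = 1/(25/12 + 20*157) = 1/(25/12 + 3140) = 1/(37705/12) = 12/37705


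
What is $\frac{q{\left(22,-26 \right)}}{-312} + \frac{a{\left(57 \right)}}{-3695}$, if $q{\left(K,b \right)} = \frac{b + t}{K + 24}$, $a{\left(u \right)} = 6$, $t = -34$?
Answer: $\frac{11299}{4419220} \approx 0.0025568$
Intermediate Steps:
$q{\left(K,b \right)} = \frac{-34 + b}{24 + K}$ ($q{\left(K,b \right)} = \frac{b - 34}{K + 24} = \frac{-34 + b}{24 + K}$)
$\frac{q{\left(22,-26 \right)}}{-312} + \frac{a{\left(57 \right)}}{-3695} = \frac{\frac{1}{24 + 22} \left(-34 - 26\right)}{-312} + \frac{6}{-3695} = \frac{1}{46} \left(-60\right) \left(- \frac{1}{312}\right) + 6 \left(- \frac{1}{3695}\right) = \frac{1}{46} \left(-60\right) \left(- \frac{1}{312}\right) - \frac{6}{3695} = \left(- \frac{30}{23}\right) \left(- \frac{1}{312}\right) - \frac{6}{3695} = \frac{5}{1196} - \frac{6}{3695} = \frac{11299}{4419220}$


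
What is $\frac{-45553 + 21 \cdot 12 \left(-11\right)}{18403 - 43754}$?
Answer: $\frac{48325}{25351} \approx 1.9062$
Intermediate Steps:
$\frac{-45553 + 21 \cdot 12 \left(-11\right)}{18403 - 43754} = \frac{-45553 + 252 \left(-11\right)}{-25351} = \left(-45553 - 2772\right) \left(- \frac{1}{25351}\right) = \left(-48325\right) \left(- \frac{1}{25351}\right) = \frac{48325}{25351}$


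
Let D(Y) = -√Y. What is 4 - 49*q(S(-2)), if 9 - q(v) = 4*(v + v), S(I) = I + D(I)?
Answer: -1221 - 392*I*√2 ≈ -1221.0 - 554.37*I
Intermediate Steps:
S(I) = I - √I
q(v) = 9 - 8*v (q(v) = 9 - 4*(v + v) = 9 - 4*2*v = 9 - 8*v)
4 - 49*q(S(-2)) = 4 - 49*(9 - 8*(-2 - √(-2))) = 4 - 49*(9 - 8*(-2 - I*√2)) = 4 - 49*(9 + (16 + 8*I*√2)) = 4 - 49*(25 + 8*I*√2) = 4 + (-1225 - 392*I*√2) = -1221 - 392*I*√2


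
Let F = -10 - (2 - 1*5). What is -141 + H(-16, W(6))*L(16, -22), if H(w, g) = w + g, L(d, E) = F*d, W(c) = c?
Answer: 979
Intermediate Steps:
F = -7 (F = -10 - (2 - 5) = -10 - 1*(-3) = -10 + 3 = -7)
L(d, E) = -7*d
H(w, g) = g + w
-141 + H(-16, W(6))*L(16, -22) = -141 + (6 - 16)*(-7*16) = -141 - 10*(-112) = -141 + 1120 = 979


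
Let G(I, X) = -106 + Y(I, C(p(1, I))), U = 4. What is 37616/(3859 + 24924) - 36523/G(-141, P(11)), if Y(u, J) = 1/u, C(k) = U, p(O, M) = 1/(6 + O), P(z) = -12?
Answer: 148787299121/430219501 ≈ 345.84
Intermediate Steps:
C(k) = 4
G(I, X) = -106 + 1/I
37616/(3859 + 24924) - 36523/G(-141, P(11)) = 37616/(3859 + 24924) - 36523/(-106 + 1/(-141)) = 37616/28783 - 36523/(-106 - 1/141) = 37616*(1/28783) - 36523/(-14947/141) = 37616/28783 - 36523*(-141/14947) = 37616/28783 + 5149743/14947 = 148787299121/430219501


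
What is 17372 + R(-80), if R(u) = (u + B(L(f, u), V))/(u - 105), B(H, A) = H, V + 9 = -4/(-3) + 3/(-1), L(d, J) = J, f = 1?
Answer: 642796/37 ≈ 17373.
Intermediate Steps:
V = -32/3 (V = -9 + (-4/(-3) + 3/(-1)) = -9 + (-4*(-1/3) + 3*(-1)) = -9 + (4/3 - 3) = -9 - 5/3 = -32/3 ≈ -10.667)
R(u) = 2*u/(-105 + u) (R(u) = (u + u)/(u - 105) = (2*u)/(-105 + u) = 2*u/(-105 + u))
17372 + R(-80) = 17372 + 2*(-80)/(-105 - 80) = 17372 + 2*(-80)/(-185) = 17372 + 2*(-80)*(-1/185) = 17372 + 32/37 = 642796/37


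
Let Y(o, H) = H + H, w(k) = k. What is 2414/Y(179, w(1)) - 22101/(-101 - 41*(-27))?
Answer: 1192141/1006 ≈ 1185.0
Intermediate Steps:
Y(o, H) = 2*H
2414/Y(179, w(1)) - 22101/(-101 - 41*(-27)) = 2414/((2*1)) - 22101/(-101 - 41*(-27)) = 2414/2 - 22101/(-101 + 1107) = 2414*(½) - 22101/1006 = 1207 - 22101*1/1006 = 1207 - 22101/1006 = 1192141/1006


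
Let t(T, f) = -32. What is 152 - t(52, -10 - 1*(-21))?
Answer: 184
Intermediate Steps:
152 - t(52, -10 - 1*(-21)) = 152 - 1*(-32) = 152 + 32 = 184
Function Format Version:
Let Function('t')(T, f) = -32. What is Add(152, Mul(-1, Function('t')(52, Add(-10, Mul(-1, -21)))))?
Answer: 184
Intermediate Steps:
Add(152, Mul(-1, Function('t')(52, Add(-10, Mul(-1, -21))))) = Add(152, Mul(-1, -32)) = Add(152, 32) = 184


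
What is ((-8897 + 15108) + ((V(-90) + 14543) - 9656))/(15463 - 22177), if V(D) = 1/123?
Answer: -1365055/825822 ≈ -1.6530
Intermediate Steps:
V(D) = 1/123
((-8897 + 15108) + ((V(-90) + 14543) - 9656))/(15463 - 22177) = ((-8897 + 15108) + ((1/123 + 14543) - 9656))/(15463 - 22177) = (6211 + (1788790/123 - 9656))/(-6714) = (6211 + 601102/123)*(-1/6714) = (1365055/123)*(-1/6714) = -1365055/825822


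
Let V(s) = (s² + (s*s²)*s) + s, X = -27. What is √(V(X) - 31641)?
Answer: √500502 ≈ 707.46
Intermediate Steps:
V(s) = s + s² + s⁴ (V(s) = (s² + s³*s) + s = (s² + s⁴) + s = s + s² + s⁴)
√(V(X) - 31641) = √(-27*(1 - 27 + (-27)³) - 31641) = √(-27*(1 - 27 - 19683) - 31641) = √(-27*(-19709) - 31641) = √(532143 - 31641) = √500502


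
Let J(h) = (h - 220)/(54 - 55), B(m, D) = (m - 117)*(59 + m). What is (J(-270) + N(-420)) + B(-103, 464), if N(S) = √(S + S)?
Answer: 10170 + 2*I*√210 ≈ 10170.0 + 28.983*I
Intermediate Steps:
N(S) = √2*√S (N(S) = √(2*S) = √2*√S)
B(m, D) = (-117 + m)*(59 + m)
J(h) = 220 - h (J(h) = (-220 + h)/(-1) = (-220 + h)*(-1) = 220 - h)
(J(-270) + N(-420)) + B(-103, 464) = ((220 - 1*(-270)) + √2*√(-420)) + (-6903 + (-103)² - 58*(-103)) = ((220 + 270) + √2*(2*I*√105)) + (-6903 + 10609 + 5974) = (490 + 2*I*√210) + 9680 = 10170 + 2*I*√210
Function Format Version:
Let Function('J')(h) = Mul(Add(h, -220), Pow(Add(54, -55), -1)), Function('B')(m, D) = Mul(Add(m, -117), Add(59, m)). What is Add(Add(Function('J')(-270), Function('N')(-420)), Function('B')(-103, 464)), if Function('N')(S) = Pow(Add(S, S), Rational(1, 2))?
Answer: Add(10170, Mul(2, I, Pow(210, Rational(1, 2)))) ≈ Add(10170., Mul(28.983, I))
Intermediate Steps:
Function('N')(S) = Mul(Pow(2, Rational(1, 2)), Pow(S, Rational(1, 2))) (Function('N')(S) = Pow(Mul(2, S), Rational(1, 2)) = Mul(Pow(2, Rational(1, 2)), Pow(S, Rational(1, 2))))
Function('B')(m, D) = Mul(Add(-117, m), Add(59, m))
Function('J')(h) = Add(220, Mul(-1, h)) (Function('J')(h) = Mul(Add(-220, h), Pow(-1, -1)) = Mul(Add(-220, h), -1) = Add(220, Mul(-1, h)))
Add(Add(Function('J')(-270), Function('N')(-420)), Function('B')(-103, 464)) = Add(Add(Add(220, Mul(-1, -270)), Mul(Pow(2, Rational(1, 2)), Pow(-420, Rational(1, 2)))), Add(-6903, Pow(-103, 2), Mul(-58, -103))) = Add(Add(Add(220, 270), Mul(Pow(2, Rational(1, 2)), Mul(2, I, Pow(105, Rational(1, 2))))), Add(-6903, 10609, 5974)) = Add(Add(490, Mul(2, I, Pow(210, Rational(1, 2)))), 9680) = Add(10170, Mul(2, I, Pow(210, Rational(1, 2))))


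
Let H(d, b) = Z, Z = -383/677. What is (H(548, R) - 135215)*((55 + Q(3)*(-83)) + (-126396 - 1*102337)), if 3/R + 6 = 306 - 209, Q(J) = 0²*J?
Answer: 20933398619964/677 ≈ 3.0921e+10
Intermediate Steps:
Q(J) = 0 (Q(J) = 0*J = 0)
R = 3/91 (R = 3/(-6 + (306 - 209)) = 3/(-6 + 97) = 3/91 ≈ 0.032967)
Z = -383/677 (Z = -383*1/677 = -383/677 ≈ -0.56573)
H(d, b) = -383/677
(H(548, R) - 135215)*((55 + Q(3)*(-83)) + (-126396 - 1*102337)) = (-383/677 - 135215)*((55 + 0*(-83)) + (-126396 - 1*102337)) = -91540938*((55 + 0) + (-126396 - 102337))/677 = -91540938*(55 - 228733)/677 = -91540938/677*(-228678) = 20933398619964/677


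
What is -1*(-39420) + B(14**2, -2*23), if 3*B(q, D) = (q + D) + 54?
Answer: 39488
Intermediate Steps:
B(q, D) = 18 + D/3 + q/3 (B(q, D) = ((q + D) + 54)/3 = ((D + q) + 54)/3 = (54 + D + q)/3 = 18 + D/3 + q/3)
-1*(-39420) + B(14**2, -2*23) = -1*(-39420) + (18 + (-2*23)/3 + (1/3)*14**2) = 39420 + (18 + (1/3)*(-46) + (1/3)*196) = 39420 + (18 - 46/3 + 196/3) = 39420 + 68 = 39488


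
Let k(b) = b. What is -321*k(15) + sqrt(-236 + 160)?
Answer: -4815 + 2*I*sqrt(19) ≈ -4815.0 + 8.7178*I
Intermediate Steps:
-321*k(15) + sqrt(-236 + 160) = -321*15 + sqrt(-236 + 160) = -4815 + sqrt(-76) = -4815 + 2*I*sqrt(19)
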